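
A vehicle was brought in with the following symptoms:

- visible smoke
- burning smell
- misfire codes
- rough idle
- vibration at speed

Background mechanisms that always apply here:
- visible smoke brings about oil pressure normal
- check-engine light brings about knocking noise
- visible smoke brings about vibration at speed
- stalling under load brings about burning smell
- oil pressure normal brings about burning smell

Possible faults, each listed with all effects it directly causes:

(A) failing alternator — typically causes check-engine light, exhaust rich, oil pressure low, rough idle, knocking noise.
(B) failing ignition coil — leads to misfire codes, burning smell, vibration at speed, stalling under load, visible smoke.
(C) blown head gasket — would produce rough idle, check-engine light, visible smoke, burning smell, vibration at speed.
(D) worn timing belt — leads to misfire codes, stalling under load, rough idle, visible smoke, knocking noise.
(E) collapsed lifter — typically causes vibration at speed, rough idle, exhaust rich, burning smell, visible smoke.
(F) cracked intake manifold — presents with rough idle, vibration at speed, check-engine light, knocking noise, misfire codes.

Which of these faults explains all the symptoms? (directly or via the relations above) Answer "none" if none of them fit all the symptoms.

D

Testing each hypothesis:
(A) failing alternator — does not account for visible smoke, burning smell, misfire codes, vibration at speed
(B) failing ignition coil — visible smoke ✓; burning smell ✓; misfire codes ✓; rough idle ✗; vibration at speed ✓
(C) blown head gasket — visible smoke ✓; burning smell ✓; misfire codes ✗; rough idle ✓; vibration at speed ✓
(D) worn timing belt — accounts for every observation (burning smell by stalling under load → burning smell)
(E) collapsed lifter — does not account for misfire codes
(F) cracked intake manifold — visible smoke ✗; burning smell ✗; misfire codes ✓; rough idle ✓; vibration at speed ✓
(D) alone accounts for all the evidence.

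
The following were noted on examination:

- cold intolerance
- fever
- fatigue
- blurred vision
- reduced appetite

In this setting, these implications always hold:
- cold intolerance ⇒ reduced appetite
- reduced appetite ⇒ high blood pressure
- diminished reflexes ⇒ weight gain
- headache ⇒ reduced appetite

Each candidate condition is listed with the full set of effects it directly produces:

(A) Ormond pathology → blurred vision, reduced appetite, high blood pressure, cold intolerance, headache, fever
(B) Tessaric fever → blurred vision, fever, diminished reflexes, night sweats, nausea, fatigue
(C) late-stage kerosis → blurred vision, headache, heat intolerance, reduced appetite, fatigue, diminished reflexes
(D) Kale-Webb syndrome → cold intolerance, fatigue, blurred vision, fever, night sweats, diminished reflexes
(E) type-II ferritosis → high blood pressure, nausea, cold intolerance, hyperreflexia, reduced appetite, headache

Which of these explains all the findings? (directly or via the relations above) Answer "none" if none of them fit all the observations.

D

For each candidate, compare predicted effects to what was observed:
(A) Ormond pathology — does not account for fatigue
(B) Tessaric fever — does not account for cold intolerance, reduced appetite
(C) late-stage kerosis — fails on cold intolerance, fever (predicts heat intolerance, not cold intolerance)
(D) Kale-Webb syndrome — accounts for every observation (reduced appetite via cold intolerance → reduced appetite)
(E) type-II ferritosis — cold intolerance +; fever -; fatigue -; blurred vision -; reduced appetite +
(D) is the only candidate with no mismatches.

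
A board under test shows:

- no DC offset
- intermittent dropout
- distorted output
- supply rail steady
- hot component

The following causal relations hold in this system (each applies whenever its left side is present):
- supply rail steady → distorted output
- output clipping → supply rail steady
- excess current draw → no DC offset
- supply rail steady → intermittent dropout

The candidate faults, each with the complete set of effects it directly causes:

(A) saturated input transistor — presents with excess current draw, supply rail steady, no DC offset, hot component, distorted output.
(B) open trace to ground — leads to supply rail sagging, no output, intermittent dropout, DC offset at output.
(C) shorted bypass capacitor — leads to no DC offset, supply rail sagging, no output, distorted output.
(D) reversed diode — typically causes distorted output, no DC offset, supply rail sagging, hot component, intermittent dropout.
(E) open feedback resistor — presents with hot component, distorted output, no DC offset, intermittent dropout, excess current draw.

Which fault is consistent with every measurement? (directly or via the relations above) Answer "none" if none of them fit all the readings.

A

Testing each hypothesis:
(A) saturated input transistor — accounts for every observation (intermittent dropout via supply rail steady → intermittent dropout)
(B) open trace to ground — no DC offset NO; intermittent dropout yes; distorted output NO; supply rail steady NO; hot component NO
(C) shorted bypass capacitor — fails on intermittent dropout, supply rail steady, hot component (predicts supply rail sagging, not supply rail steady)
(D) reversed diode — fails on supply rail steady (predicts supply rail sagging, not supply rail steady)
(E) open feedback resistor — does not account for supply rail steady
Only (A) is consistent with every observation.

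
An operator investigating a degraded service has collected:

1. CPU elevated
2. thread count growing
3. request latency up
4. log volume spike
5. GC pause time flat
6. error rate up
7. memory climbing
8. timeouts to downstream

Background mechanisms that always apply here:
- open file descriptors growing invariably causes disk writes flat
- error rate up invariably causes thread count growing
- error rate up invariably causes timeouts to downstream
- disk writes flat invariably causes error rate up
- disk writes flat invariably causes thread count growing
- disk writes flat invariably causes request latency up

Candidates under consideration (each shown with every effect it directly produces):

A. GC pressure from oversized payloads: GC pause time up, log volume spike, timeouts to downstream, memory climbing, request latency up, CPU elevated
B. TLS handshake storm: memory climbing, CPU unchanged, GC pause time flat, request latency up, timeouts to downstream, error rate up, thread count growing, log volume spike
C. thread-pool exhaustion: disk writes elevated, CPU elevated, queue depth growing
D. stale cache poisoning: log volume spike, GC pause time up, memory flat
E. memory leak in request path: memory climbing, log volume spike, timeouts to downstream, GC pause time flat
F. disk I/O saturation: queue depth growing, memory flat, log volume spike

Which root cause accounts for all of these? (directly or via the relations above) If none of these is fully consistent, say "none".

Per-candidate check:
(A) GC pressure from oversized payloads — CPU elevated +; thread count growing -; request latency up +; log volume spike +; GC pause time flat -; error rate up -; memory climbing +; timeouts to downstream +
(B) TLS handshake storm — CPU elevated -; thread count growing +; request latency up +; log volume spike +; GC pause time flat +; error rate up +; memory climbing +; timeouts to downstream +
(C) thread-pool exhaustion — does not account for thread count growing, request latency up, log volume spike, GC pause time flat, error rate up, memory climbing, timeouts to downstream
(D) stale cache poisoning — CPU elevated -; thread count growing -; request latency up -; log volume spike +; GC pause time flat -; error rate up -; memory climbing -; timeouts to downstream -
(E) memory leak in request path — does not account for CPU elevated, thread count growing, request latency up, error rate up
(F) disk I/O saturation — fails on CPU elevated, thread count growing, request latency up, GC pause time flat, error rate up, memory climbing, timeouts to downstream (predicts memory flat, not memory climbing)
Every candidate fails on at least one observation.

none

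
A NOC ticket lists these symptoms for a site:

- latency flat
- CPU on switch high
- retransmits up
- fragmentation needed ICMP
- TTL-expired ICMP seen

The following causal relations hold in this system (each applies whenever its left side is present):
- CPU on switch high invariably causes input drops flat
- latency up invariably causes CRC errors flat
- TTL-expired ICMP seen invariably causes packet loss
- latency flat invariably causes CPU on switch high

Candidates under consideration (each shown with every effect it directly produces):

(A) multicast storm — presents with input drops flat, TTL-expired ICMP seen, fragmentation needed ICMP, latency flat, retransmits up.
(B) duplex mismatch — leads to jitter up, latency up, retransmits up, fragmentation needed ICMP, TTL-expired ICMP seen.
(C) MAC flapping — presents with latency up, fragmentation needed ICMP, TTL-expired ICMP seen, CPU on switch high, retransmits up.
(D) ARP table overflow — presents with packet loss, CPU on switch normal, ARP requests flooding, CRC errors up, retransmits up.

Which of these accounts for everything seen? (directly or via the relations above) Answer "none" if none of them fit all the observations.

A

Checking each candidate against the observations:
(A) multicast storm — accounts for every observation (CPU on switch high via latency flat → CPU on switch high)
(B) duplex mismatch — fails on latency flat, CPU on switch high (predicts latency up, not latency flat)
(C) MAC flapping — fails on latency flat (predicts latency up, not latency flat)
(D) ARP table overflow — latency flat -; CPU on switch high -; retransmits up +; fragmentation needed ICMP -; TTL-expired ICMP seen -
(A) is the only candidate with no mismatches.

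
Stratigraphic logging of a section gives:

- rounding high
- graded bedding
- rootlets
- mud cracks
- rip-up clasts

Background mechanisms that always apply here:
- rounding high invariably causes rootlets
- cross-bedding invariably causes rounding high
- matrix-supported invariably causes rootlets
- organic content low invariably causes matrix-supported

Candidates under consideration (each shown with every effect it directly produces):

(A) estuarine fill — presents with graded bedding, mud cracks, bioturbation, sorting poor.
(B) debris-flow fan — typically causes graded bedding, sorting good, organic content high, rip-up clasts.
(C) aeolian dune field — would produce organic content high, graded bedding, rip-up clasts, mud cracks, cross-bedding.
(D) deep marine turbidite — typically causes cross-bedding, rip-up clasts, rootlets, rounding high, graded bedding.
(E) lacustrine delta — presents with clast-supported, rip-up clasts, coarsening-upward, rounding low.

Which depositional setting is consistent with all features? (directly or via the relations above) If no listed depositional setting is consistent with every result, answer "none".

For each candidate, compare predicted effects to what was observed:
(A) estuarine fill — does not account for rounding high, rootlets, rip-up clasts
(B) debris-flow fan — rounding high NO; graded bedding yes; rootlets NO; mud cracks NO; rip-up clasts yes
(C) aeolian dune field — rounding high yes (through cross-bedding → rounding high); graded bedding yes; rootlets yes (through cross-bedding → rounding high → rootlets); mud cracks yes; rip-up clasts yes
(D) deep marine turbidite — does not account for mud cracks
(E) lacustrine delta — fails on rounding high, graded bedding, rootlets, mud cracks (predicts rounding low, not rounding high)
(C) alone accounts for all the evidence.

C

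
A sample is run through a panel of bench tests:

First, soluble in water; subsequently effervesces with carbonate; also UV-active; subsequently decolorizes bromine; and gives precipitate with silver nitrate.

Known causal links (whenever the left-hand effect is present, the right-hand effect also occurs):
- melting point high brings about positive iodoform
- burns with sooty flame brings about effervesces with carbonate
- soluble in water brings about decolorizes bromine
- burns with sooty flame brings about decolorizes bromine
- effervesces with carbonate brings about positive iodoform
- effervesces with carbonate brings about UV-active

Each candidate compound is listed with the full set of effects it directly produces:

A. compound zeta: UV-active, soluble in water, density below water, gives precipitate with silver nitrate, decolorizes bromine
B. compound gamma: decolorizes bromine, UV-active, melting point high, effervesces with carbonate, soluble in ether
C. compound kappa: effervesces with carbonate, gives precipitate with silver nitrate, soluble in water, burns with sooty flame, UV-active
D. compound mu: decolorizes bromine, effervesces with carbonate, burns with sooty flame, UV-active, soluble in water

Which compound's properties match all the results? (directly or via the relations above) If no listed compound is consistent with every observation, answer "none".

Per-candidate check:
(A) compound zeta — does not account for effervesces with carbonate
(B) compound gamma — does not account for soluble in water, gives precipitate with silver nitrate
(C) compound kappa — soluble in water yes; effervesces with carbonate yes; UV-active yes; decolorizes bromine yes (through burns with sooty flame → decolorizes bromine); gives precipitate with silver nitrate yes
(D) compound mu — does not account for gives precipitate with silver nitrate
Only (C) is consistent with every observation.

C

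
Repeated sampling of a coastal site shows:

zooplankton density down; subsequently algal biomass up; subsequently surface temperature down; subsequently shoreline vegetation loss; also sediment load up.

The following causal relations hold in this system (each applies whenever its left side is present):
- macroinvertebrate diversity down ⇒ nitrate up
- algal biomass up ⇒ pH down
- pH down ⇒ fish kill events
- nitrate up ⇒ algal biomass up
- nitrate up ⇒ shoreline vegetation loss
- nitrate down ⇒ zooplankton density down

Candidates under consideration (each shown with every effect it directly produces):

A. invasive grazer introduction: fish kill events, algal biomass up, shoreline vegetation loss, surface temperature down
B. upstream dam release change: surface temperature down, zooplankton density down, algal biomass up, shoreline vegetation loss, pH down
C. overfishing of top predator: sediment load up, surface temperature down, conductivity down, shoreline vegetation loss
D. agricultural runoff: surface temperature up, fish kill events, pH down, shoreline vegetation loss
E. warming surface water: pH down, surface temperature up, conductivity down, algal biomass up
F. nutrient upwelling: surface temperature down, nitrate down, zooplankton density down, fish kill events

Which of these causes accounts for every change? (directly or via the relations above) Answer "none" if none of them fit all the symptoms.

Per-candidate check:
(A) invasive grazer introduction — zooplankton density down miss; algal biomass up match; surface temperature down match; shoreline vegetation loss match; sediment load up miss
(B) upstream dam release change — zooplankton density down match; algal biomass up match; surface temperature down match; shoreline vegetation loss match; sediment load up miss
(C) overfishing of top predator — zooplankton density down miss; algal biomass up miss; surface temperature down match; shoreline vegetation loss match; sediment load up match
(D) agricultural runoff — zooplankton density down miss; algal biomass up miss; surface temperature down miss; shoreline vegetation loss match; sediment load up miss
(E) warming surface water — fails on zooplankton density down, surface temperature down, shoreline vegetation loss, sediment load up (predicts surface temperature up, not surface temperature down)
(F) nutrient upwelling — zooplankton density down match; algal biomass up miss; surface temperature down match; shoreline vegetation loss miss; sediment load up miss
No candidate is consistent with all observations.

none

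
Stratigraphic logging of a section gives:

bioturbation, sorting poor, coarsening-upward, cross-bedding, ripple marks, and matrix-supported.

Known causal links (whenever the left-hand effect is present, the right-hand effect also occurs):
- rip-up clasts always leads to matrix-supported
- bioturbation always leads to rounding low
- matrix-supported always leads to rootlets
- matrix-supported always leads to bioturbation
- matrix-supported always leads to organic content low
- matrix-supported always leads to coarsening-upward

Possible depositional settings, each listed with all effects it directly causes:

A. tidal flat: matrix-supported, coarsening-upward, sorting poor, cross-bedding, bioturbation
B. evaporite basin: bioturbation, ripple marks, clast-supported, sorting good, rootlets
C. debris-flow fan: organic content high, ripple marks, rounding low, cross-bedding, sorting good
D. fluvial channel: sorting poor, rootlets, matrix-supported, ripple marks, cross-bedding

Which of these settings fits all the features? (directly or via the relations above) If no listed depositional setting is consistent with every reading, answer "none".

Testing each hypothesis:
(A) tidal flat — bioturbation yes; sorting poor yes; coarsening-upward yes; cross-bedding yes; ripple marks NO; matrix-supported yes
(B) evaporite basin — bioturbation yes; sorting poor NO; coarsening-upward NO; cross-bedding NO; ripple marks yes; matrix-supported NO
(C) debris-flow fan — fails on bioturbation, sorting poor, coarsening-upward, matrix-supported (predicts sorting good, not sorting poor)
(D) fluvial channel — accounts for every observation (bioturbation by matrix-supported → bioturbation)
(D) is the only candidate with no mismatches.

D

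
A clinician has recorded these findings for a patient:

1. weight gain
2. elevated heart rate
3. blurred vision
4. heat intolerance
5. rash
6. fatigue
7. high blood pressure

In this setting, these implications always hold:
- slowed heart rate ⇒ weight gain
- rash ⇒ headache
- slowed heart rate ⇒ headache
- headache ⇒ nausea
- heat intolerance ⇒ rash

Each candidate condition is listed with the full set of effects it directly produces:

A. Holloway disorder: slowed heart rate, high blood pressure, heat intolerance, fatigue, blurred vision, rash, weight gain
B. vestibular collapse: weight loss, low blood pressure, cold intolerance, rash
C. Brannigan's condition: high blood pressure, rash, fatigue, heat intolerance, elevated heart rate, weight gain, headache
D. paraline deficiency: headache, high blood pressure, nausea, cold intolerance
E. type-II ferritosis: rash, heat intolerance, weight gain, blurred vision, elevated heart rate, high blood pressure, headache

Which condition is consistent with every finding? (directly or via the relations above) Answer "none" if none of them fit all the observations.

none

Per-candidate check:
(A) Holloway disorder — weight gain match; elevated heart rate miss; blurred vision match; heat intolerance match; rash match; fatigue match; high blood pressure match
(B) vestibular collapse — weight gain miss; elevated heart rate miss; blurred vision miss; heat intolerance miss; rash match; fatigue miss; high blood pressure miss
(C) Brannigan's condition — does not account for blurred vision
(D) paraline deficiency — weight gain miss; elevated heart rate miss; blurred vision miss; heat intolerance miss; rash miss; fatigue miss; high blood pressure match
(E) type-II ferritosis — weight gain match; elevated heart rate match; blurred vision match; heat intolerance match; rash match; fatigue miss; high blood pressure match
Every candidate fails on at least one observation.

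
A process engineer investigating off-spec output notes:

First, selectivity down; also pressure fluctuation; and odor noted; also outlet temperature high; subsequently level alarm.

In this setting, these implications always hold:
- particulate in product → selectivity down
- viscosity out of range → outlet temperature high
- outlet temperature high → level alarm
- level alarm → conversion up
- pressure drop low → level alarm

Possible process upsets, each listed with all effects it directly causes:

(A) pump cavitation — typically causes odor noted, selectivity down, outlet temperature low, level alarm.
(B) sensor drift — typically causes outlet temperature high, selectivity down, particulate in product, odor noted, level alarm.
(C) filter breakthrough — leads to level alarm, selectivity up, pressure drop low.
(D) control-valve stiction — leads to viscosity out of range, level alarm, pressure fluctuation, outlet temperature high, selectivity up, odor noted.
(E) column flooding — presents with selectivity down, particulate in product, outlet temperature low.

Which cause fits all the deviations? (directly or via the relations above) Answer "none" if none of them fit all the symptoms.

none

Checking each candidate against the observations:
(A) pump cavitation — selectivity down match; pressure fluctuation miss; odor noted match; outlet temperature high miss; level alarm match
(B) sensor drift — selectivity down match; pressure fluctuation miss; odor noted match; outlet temperature high match; level alarm match
(C) filter breakthrough — selectivity down miss; pressure fluctuation miss; odor noted miss; outlet temperature high miss; level alarm match
(D) control-valve stiction — selectivity down miss; pressure fluctuation match; odor noted match; outlet temperature high match; level alarm match
(E) column flooding — fails on pressure fluctuation, odor noted, outlet temperature high, level alarm (predicts outlet temperature low, not outlet temperature high)
None of the listed candidates fits everything.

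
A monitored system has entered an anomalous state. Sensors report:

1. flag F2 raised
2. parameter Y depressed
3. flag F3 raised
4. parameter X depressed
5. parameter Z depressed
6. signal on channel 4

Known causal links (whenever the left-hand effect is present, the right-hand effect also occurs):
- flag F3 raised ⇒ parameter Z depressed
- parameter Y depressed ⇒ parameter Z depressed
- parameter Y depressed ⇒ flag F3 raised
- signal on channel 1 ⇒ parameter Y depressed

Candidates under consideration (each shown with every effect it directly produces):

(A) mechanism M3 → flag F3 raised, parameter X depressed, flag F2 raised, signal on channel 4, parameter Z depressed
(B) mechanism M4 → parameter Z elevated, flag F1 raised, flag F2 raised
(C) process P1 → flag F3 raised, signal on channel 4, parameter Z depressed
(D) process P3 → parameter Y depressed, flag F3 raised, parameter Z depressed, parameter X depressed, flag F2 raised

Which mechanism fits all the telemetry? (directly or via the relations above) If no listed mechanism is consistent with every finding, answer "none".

Checking each candidate against the observations:
(A) mechanism M3 — flag F2 raised ✓; parameter Y depressed ✗; flag F3 raised ✓; parameter X depressed ✓; parameter Z depressed ✓; signal on channel 4 ✓
(B) mechanism M4 — fails on parameter Y depressed, flag F3 raised, parameter X depressed, parameter Z depressed, signal on channel 4 (predicts parameter Z elevated, not parameter Z depressed)
(C) process P1 — flag F2 raised ✗; parameter Y depressed ✗; flag F3 raised ✓; parameter X depressed ✗; parameter Z depressed ✓; signal on channel 4 ✓
(D) process P3 — flag F2 raised ✓; parameter Y depressed ✓; flag F3 raised ✓; parameter X depressed ✓; parameter Z depressed ✓; signal on channel 4 ✗
Every candidate fails on at least one observation.

none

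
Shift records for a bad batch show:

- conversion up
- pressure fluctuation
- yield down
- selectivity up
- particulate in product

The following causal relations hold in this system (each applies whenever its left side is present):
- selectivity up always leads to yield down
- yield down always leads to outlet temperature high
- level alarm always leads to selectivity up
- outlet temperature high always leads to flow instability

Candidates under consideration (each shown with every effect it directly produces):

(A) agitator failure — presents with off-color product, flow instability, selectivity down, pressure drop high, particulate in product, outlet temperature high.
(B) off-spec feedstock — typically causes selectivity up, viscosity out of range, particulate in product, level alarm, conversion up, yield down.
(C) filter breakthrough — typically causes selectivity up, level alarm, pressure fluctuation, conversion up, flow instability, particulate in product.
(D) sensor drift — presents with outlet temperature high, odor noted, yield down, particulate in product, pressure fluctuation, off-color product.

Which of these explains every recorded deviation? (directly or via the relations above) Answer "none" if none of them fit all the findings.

C

Testing each hypothesis:
(A) agitator failure — fails on conversion up, pressure fluctuation, yield down, selectivity up (predicts selectivity down, not selectivity up)
(B) off-spec feedstock — conversion up yes; pressure fluctuation NO; yield down yes; selectivity up yes; particulate in product yes
(C) filter breakthrough — accounts for every observation (yield down through selectivity up → yield down)
(D) sensor drift — conversion up NO; pressure fluctuation yes; yield down yes; selectivity up NO; particulate in product yes
(C) is the only candidate with no mismatches.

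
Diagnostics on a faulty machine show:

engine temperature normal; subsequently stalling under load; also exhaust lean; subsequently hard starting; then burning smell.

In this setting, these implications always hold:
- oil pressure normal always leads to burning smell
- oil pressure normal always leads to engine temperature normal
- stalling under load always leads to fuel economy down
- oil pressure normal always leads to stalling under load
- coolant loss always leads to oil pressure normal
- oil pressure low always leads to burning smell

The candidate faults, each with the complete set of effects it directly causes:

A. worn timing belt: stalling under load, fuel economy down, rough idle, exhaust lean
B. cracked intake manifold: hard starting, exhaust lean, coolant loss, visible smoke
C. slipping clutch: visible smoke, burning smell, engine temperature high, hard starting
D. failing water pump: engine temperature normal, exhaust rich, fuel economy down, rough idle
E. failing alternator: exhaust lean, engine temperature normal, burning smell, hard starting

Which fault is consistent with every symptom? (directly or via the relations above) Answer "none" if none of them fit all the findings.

B

Testing each hypothesis:
(A) worn timing belt — engine temperature normal miss; stalling under load match; exhaust lean match; hard starting miss; burning smell miss
(B) cracked intake manifold — accounts for every observation (engine temperature normal via coolant loss → oil pressure normal → engine temperature normal)
(C) slipping clutch — fails on engine temperature normal, stalling under load, exhaust lean (predicts engine temperature high, not engine temperature normal)
(D) failing water pump — engine temperature normal match; stalling under load miss; exhaust lean miss; hard starting miss; burning smell miss
(E) failing alternator — does not account for stalling under load
Only (B) is consistent with every observation.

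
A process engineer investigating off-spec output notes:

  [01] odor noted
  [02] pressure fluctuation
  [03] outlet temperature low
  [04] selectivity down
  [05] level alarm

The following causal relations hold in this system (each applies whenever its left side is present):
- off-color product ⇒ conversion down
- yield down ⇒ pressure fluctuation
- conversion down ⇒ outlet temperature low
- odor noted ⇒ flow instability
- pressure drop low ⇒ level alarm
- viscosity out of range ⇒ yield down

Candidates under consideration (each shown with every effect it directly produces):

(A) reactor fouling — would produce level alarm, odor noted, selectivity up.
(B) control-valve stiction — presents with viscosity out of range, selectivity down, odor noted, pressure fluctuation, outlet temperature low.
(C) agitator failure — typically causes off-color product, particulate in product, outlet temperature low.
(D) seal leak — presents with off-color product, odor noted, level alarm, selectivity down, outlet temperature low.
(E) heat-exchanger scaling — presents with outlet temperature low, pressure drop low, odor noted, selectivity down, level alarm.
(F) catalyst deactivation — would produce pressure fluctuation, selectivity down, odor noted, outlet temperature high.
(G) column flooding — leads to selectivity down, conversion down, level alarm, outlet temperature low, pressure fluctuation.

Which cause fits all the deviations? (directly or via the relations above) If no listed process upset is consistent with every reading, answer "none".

For each candidate, compare predicted effects to what was observed:
(A) reactor fouling — odor noted yes; pressure fluctuation NO; outlet temperature low NO; selectivity down NO; level alarm yes
(B) control-valve stiction — does not account for level alarm
(C) agitator failure — odor noted NO; pressure fluctuation NO; outlet temperature low yes; selectivity down NO; level alarm NO
(D) seal leak — odor noted yes; pressure fluctuation NO; outlet temperature low yes; selectivity down yes; level alarm yes
(E) heat-exchanger scaling — odor noted yes; pressure fluctuation NO; outlet temperature low yes; selectivity down yes; level alarm yes
(F) catalyst deactivation — odor noted yes; pressure fluctuation yes; outlet temperature low NO; selectivity down yes; level alarm NO
(G) column flooding — odor noted NO; pressure fluctuation yes; outlet temperature low yes; selectivity down yes; level alarm yes
No candidate is consistent with all observations.

none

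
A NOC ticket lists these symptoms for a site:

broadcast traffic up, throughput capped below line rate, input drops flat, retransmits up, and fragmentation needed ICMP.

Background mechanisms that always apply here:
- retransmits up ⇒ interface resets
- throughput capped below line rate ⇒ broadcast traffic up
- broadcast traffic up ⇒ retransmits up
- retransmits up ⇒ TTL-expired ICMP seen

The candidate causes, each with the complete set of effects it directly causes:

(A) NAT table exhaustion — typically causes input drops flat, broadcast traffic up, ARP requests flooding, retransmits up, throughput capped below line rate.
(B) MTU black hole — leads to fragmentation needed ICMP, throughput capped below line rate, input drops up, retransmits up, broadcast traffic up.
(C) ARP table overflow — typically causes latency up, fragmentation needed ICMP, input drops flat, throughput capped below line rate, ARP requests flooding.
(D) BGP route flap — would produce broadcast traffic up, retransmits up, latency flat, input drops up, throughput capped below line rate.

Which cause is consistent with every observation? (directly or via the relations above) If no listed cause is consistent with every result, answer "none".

C

Testing each hypothesis:
(A) NAT table exhaustion — does not account for fragmentation needed ICMP
(B) MTU black hole — broadcast traffic up +; throughput capped below line rate +; input drops flat -; retransmits up +; fragmentation needed ICMP +
(C) ARP table overflow — accounts for every observation (broadcast traffic up through throughput capped below line rate → broadcast traffic up)
(D) BGP route flap — fails on input drops flat, fragmentation needed ICMP (predicts input drops up, not input drops flat)
(C) alone accounts for all the evidence.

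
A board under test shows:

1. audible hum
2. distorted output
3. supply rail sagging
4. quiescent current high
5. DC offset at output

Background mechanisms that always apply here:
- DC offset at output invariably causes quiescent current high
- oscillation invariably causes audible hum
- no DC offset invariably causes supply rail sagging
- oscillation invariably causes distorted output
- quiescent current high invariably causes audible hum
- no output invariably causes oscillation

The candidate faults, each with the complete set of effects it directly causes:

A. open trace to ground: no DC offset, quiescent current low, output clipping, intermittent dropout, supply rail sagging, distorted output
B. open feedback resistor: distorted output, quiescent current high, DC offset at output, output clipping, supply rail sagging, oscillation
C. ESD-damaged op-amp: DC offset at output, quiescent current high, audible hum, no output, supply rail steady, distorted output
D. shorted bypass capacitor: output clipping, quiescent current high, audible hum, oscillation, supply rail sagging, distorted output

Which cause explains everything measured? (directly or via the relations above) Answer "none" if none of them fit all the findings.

Checking each candidate against the observations:
(A) open trace to ground — audible hum -; distorted output +; supply rail sagging +; quiescent current high -; DC offset at output -
(B) open feedback resistor — audible hum + (by oscillation → audible hum); distorted output +; supply rail sagging +; quiescent current high +; DC offset at output +
(C) ESD-damaged op-amp — fails on supply rail sagging (predicts supply rail steady, not supply rail sagging)
(D) shorted bypass capacitor — audible hum +; distorted output +; supply rail sagging +; quiescent current high +; DC offset at output -
(B) alone accounts for all the evidence.

B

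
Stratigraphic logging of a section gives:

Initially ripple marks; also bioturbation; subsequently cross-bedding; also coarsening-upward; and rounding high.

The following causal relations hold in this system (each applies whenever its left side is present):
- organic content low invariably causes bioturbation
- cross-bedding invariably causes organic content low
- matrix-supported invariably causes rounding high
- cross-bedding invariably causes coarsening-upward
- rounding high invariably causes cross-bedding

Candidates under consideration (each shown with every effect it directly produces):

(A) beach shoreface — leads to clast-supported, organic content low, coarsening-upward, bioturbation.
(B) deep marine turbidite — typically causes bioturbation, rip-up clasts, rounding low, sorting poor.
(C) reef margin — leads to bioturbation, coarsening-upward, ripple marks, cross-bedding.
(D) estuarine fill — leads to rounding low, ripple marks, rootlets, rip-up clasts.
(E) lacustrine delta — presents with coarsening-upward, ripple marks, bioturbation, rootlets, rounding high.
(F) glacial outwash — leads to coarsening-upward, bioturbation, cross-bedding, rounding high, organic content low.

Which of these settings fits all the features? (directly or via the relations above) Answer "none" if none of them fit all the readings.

For each candidate, compare predicted effects to what was observed:
(A) beach shoreface — does not account for ripple marks, cross-bedding, rounding high
(B) deep marine turbidite — ripple marks miss; bioturbation match; cross-bedding miss; coarsening-upward miss; rounding high miss
(C) reef margin — does not account for rounding high
(D) estuarine fill — fails on bioturbation, cross-bedding, coarsening-upward, rounding high (predicts rounding low, not rounding high)
(E) lacustrine delta — accounts for every observation (cross-bedding by rounding high → cross-bedding)
(F) glacial outwash — does not account for ripple marks
(E) is the only candidate with no mismatches.

E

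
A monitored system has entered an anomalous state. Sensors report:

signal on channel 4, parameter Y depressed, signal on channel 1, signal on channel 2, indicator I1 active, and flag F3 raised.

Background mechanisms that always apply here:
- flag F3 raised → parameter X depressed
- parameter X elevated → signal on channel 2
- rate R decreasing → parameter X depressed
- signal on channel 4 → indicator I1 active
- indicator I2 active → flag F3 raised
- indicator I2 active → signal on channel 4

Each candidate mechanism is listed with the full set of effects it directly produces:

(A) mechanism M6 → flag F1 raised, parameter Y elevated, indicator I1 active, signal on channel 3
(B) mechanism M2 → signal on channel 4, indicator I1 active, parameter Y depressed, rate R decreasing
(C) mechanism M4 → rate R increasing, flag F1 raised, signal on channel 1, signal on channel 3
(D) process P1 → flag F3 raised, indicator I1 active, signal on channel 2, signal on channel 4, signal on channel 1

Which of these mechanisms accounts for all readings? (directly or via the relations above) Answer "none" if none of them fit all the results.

For each candidate, compare predicted effects to what was observed:
(A) mechanism M6 — fails on signal on channel 4, parameter Y depressed, signal on channel 1, signal on channel 2, flag F3 raised (predicts parameter Y elevated, not parameter Y depressed)
(B) mechanism M2 — does not account for signal on channel 1, signal on channel 2, flag F3 raised
(C) mechanism M4 — does not account for signal on channel 4, parameter Y depressed, signal on channel 2, indicator I1 active, flag F3 raised
(D) process P1 — does not account for parameter Y depressed
Every candidate fails on at least one observation.

none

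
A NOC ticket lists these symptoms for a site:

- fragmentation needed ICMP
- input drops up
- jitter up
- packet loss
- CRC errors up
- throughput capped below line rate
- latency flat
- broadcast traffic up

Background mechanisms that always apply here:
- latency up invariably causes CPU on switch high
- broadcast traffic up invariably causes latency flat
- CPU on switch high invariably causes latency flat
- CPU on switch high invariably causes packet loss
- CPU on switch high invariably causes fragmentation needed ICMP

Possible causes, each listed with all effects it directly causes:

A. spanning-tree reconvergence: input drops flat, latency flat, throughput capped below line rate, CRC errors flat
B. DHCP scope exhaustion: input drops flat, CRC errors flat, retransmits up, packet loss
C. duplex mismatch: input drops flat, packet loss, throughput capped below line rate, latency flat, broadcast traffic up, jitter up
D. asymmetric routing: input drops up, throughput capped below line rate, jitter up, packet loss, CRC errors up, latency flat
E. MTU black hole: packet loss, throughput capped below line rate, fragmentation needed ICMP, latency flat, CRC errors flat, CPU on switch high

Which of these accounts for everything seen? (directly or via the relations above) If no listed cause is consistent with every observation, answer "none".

none

For each candidate, compare predicted effects to what was observed:
(A) spanning-tree reconvergence — fragmentation needed ICMP NO; input drops up NO; jitter up NO; packet loss NO; CRC errors up NO; throughput capped below line rate yes; latency flat yes; broadcast traffic up NO
(B) DHCP scope exhaustion — fails on fragmentation needed ICMP, input drops up, jitter up, CRC errors up, throughput capped below line rate, latency flat, broadcast traffic up (predicts input drops flat, not input drops up; predicts CRC errors flat, not CRC errors up)
(C) duplex mismatch — fragmentation needed ICMP NO; input drops up NO; jitter up yes; packet loss yes; CRC errors up NO; throughput capped below line rate yes; latency flat yes; broadcast traffic up yes
(D) asymmetric routing — does not account for fragmentation needed ICMP, broadcast traffic up
(E) MTU black hole — fails on input drops up, jitter up, CRC errors up, broadcast traffic up (predicts CRC errors flat, not CRC errors up)
Every candidate fails on at least one observation.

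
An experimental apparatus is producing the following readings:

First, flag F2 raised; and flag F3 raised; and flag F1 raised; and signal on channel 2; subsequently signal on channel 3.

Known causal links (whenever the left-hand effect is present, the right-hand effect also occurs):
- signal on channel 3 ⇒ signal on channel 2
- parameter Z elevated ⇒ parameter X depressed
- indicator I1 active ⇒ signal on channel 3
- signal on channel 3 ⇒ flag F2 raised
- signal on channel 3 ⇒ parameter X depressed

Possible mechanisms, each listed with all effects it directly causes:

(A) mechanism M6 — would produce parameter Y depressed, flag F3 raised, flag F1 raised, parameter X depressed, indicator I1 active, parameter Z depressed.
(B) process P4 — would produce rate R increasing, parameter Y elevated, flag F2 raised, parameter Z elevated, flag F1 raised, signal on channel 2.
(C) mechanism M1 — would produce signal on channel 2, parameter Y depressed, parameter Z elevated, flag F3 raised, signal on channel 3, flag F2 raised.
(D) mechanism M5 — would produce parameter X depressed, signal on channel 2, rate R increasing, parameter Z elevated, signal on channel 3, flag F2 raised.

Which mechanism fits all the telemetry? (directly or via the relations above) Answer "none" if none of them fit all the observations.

A

Per-candidate check:
(A) mechanism M6 — flag F2 raised + (via indicator I1 active → signal on channel 3 → flag F2 raised); flag F3 raised +; flag F1 raised +; signal on channel 2 + (via indicator I1 active → signal on channel 3 → signal on channel 2); signal on channel 3 + (via indicator I1 active → signal on channel 3)
(B) process P4 — flag F2 raised +; flag F3 raised -; flag F1 raised +; signal on channel 2 +; signal on channel 3 -
(C) mechanism M1 — flag F2 raised +; flag F3 raised +; flag F1 raised -; signal on channel 2 +; signal on channel 3 +
(D) mechanism M5 — does not account for flag F3 raised, flag F1 raised
(A) is the only candidate with no mismatches.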